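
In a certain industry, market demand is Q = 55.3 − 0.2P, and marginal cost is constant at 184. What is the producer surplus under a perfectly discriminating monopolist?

Inverting demand: P = 276.5 − 5Q.
A perfectly discriminating monopolist sells every unit with P(Q) ≥ MC(Q), so output equals the competitive quantity Q = 18.5. Each buyer pays their reservation price, so CS = 0 and the firm captures all surplus.
PS = ½·(276.5 − 184)·18.5 = 855.625.

PS = 855.625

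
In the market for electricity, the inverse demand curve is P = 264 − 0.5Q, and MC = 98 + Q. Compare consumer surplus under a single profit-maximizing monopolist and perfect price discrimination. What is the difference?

Consumer surplus falls by 1722.25

A monopolist chooses Q where MR = MC. MR = 264 − Q; setting this equal to 98 + Q gives Q = 83 and P = 222.5.
CS = ½·(264 − 222.5)·83 = 1722.25.
Under first-degree price discrimination the firm charges each unit its demand price and produces up to where P = MC, i.e. Q = 332/3. Consumer surplus is zero; producer surplus equals total surplus.
CS = 0.
Change in consumer surplus: 0 − 1722.25 = −1722.25.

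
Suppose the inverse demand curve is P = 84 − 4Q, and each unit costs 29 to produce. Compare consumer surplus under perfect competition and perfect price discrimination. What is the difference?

Consumer surplus falls by 378.125

Under competition P = MC = 29, so Q = (84 − 29)/4 = 13.75.
CS = ½·(84 − 29)·13.75 = 378.125.
A perfectly discriminating monopolist sells every unit with P(Q) ≥ MC(Q), so output equals the competitive quantity Q = 13.75. Each buyer pays their reservation price, so CS = 0 and the firm captures all surplus.
CS = 0.
Change in consumer surplus: 0 − 378.125 = −378.125.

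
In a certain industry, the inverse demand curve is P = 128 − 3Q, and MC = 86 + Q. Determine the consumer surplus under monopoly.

CS = 54

The monopolist equates marginal revenue to marginal cost: 128 − 6Q = 86 + Q, so Q = 6. From demand, P = 110.
CS = ½·(128 − 110)·6 = 54.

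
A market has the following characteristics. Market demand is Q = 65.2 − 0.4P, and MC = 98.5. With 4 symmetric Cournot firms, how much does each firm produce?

q_i = 5.16

Inverting demand: P = 163 − 2.5Q.
Cournot with 4 identical firms: the symmetric best-response condition is 163 − 12.5q = 98.5. Each firm produces q = 5.16, total output Q = 20.64, price P = 111.4.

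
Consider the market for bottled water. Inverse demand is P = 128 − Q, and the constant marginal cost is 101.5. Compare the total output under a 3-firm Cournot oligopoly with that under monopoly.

With 3 symmetric Cournot firms, each firm's FOC gives 128 − 4q = 101.5, so q = 6.625, Q = 3·6.625 = 19.875, and P = 108.125.
The monopolist equates marginal revenue to marginal cost: 128 − 2Q = 101.5, so Q = 13.25. From demand, P = 114.75.

Cournot: Q = 19.875; Monopoly: Q = 13.25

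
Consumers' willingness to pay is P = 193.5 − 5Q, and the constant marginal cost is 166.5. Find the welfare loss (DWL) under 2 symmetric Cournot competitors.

Competitive firms price at marginal cost: P = 166.5, giving Q = 5.4.
Cournot with 2 identical firms: the symmetric best-response condition is 193.5 − 15q = 166.5. Each firm produces q = 1.8, total output Q = 3.6, price P = 175.5.
DWL is the triangle between Q = 3.6 and Q = 5.4: ½·(5.4 − 3.6)·(175.5 − 166.5) = 8.1.

DWL = 8.1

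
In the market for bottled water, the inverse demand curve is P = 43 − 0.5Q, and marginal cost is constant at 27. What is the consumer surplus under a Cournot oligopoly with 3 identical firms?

CS = 144

In a 3-firm Cournot equilibrium, symmetry and the first-order condition give q = (43 − 27)/(2) = 8. So Q = 24 and P = 31.
CS = ½·(43 − 31)·24 = 144.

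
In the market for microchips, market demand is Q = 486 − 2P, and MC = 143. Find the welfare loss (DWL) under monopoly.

Inverting demand: P = 243 − 0.5Q.
Perfect competition: P = MC = 143, so 243 − 0.5Q = 143 and Q = 200.
A monopolist chooses Q where MR = MC. MR = 243 − Q; setting this equal to 143 gives Q = 100 and P = 193.
DWL is the triangle between Q = 100 and Q = 200: ½·(200 − 100)·(193 − 143) = 2500.

DWL = 2500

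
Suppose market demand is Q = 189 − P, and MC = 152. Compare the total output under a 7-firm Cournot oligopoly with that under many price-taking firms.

Inverting demand: P = 189 − Q.
Cournot with 7 identical firms: the symmetric best-response condition is 189 − 8q = 152. Each firm produces q = 4.625, total output Q = 32.375, price P = 156.625.
Perfect competition: P = MC = 152, so 189 − Q = 152 and Q = 37.

Cournot: Q = 32.375; Competition: Q = 37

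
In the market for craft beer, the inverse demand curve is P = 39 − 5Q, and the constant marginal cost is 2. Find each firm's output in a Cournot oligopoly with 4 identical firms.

Cournot with 4 identical firms: the symmetric best-response condition is 39 − 25q = 2. Each firm produces q = 1.48, total output Q = 5.92, price P = 9.4.

q_i = 1.48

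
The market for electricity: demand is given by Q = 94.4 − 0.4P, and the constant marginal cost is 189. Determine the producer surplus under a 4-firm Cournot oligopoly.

PS = 141.376

Inverting demand: P = 236 − 2.5Q.
In a 4-firm Cournot equilibrium, symmetry and the first-order condition give q = (236 − 189)/(12.5) = 3.76. So Q = 15.04 and P = 198.4.
PS = (198.4 − 189)·15.04 = 141.376.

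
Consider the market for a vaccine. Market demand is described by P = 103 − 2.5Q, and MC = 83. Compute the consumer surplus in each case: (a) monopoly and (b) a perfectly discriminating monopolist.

A monopolist chooses Q where MR = MC. MR = 103 − 5Q; setting this equal to 83 gives Q = 4 and P = 93.
CS = ½·(103 − 93)·4 = 20.
With perfect price discrimination, output is the efficient level Q = 8 (where demand meets MC), but every buyer pays their willingness to pay: CS = 0 and PS = total surplus.
CS = 0.

Monopoly: CS = 20; Perfect PD: CS = 0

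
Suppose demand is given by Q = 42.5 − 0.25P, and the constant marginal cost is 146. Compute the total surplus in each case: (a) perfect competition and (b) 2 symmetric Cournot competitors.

Competition: TS = 72; Cournot: TS = 64

Inverting demand: P = 170 − 4Q.
Competitive firms price at marginal cost: P = 146, giving Q = 6.
CS = ½·(170 − 146)·6 = 72; PS = (146 − 146)·6 = 0; TS = 72.
In a 2-firm Cournot equilibrium, symmetry and the first-order condition give q = (170 − 146)/(12) = 2. So Q = 4 and P = 154.
CS = ½·(170 − 154)·4 = 32; PS = (154 − 146)·4 = 32; TS = 64.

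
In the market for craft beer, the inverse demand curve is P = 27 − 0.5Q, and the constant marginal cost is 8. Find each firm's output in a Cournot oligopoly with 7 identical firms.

Cournot with 7 identical firms: the symmetric best-response condition is 27 − 4q = 8. Each firm produces q = 4.75, total output Q = 33.25, price P = 10.375.

q_i = 4.75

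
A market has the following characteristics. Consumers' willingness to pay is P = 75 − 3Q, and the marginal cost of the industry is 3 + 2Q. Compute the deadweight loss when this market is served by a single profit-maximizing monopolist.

DWL = 72.9

Under competition P = MC: 75 − 3Q = 3 + 2Q ⇒ Q = 14.4, P = 31.8.
The monopolist equates marginal revenue to marginal cost: 75 − 6Q = 3 + 2Q, so Q = 9. From demand, P = 48.
CS = ½·(75 − 31.8)·14.4 = 311.04; PS = (31.8·14.4 − 3·14.4 − ½·2·14.4²) = 207.36; TS = 518.4.
CS = ½·(75 − 48)·9 = 121.5; PS = (48·9 − 3·9 − ½·2·9²) = 324; TS = 445.5.
DWL = 518.4 − 445.5 = 72.9.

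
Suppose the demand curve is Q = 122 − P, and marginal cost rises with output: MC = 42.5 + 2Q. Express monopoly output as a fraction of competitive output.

Q_m/Q_c = 0.75

Inverting demand: P = 122 − Q.
Monopoly sets MR = MC: 122 − 2Q = 42.5 + 2Q ⇒ Q = 19.875, P = 122 − 19.875 = 102.125.
Under competition P = MC: 122 − Q = 42.5 + 2Q ⇒ Q = 26.5, P = 95.5.
Ratio Q_m/Q_c = 19.875/26.5 = 0.75.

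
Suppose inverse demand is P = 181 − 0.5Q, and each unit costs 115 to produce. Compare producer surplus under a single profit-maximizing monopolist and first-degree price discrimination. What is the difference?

Producer surplus rises by 2178

Monopoly sets MR = MC: 181 − Q = 115 ⇒ Q = 66, P = 181 − 0.5·66 = 148.
PS = (148 − 115)·66 = 2178.
With perfect price discrimination, output is the efficient level Q = 132 (where demand meets MC), but every buyer pays their willingness to pay: CS = 0 and PS = total surplus.
PS = ½·(181 − 115)·132 = 4356.
Change in producer surplus: 4356 − 2178 = 2178.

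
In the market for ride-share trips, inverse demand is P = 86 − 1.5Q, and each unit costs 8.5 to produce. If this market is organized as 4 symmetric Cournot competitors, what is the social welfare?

In a 4-firm Cournot equilibrium, symmetry and the first-order condition give q = (86 − 8.5)/(7.5) = 31/3. So Q = 124/3 and P = 24.
CS = ½·(86 − 24)·124/3 = 3844/3; PS = (24 − 8.5)·124/3 = 1922/3; TS = 1922.

TS = 1922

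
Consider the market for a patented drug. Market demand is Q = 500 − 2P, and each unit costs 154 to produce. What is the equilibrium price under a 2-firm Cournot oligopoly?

P = 186

Inverting demand: P = 250 − 0.5Q.
In a 2-firm Cournot equilibrium, symmetry and the first-order condition give q = (250 − 154)/(1.5) = 64. So Q = 128 and P = 186.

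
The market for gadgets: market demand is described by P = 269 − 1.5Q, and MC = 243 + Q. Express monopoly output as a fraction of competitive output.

Q_m/Q_c = 0.625

A monopolist chooses Q where MR = MC. MR = 269 − 3Q; setting this equal to 243 + Q gives Q = 6.5 and P = 259.25.
Under competition P = MC: 269 − 1.5Q = 243 + Q ⇒ Q = 10.4, P = 253.4.
Ratio Q_m/Q_c = 6.5/10.4 = 0.625.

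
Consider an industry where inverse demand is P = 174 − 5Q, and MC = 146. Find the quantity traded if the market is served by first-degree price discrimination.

Q = 5.6

A perfectly discriminating monopolist sells every unit with P(Q) ≥ MC(Q), so output equals the competitive quantity Q = 5.6. Each buyer pays their reservation price, so CS = 0 and the firm captures all surplus.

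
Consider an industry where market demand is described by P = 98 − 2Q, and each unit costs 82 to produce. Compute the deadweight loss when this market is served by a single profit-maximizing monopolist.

Under competition P = MC = 82, so Q = (98 − 82)/2 = 8.
The monopolist equates marginal revenue to marginal cost: 98 − 4Q = 82, so Q = 4. From demand, P = 90.
DWL is the triangle between Q = 4 and Q = 8: ½·(8 − 4)·(90 − 82) = 16.

DWL = 16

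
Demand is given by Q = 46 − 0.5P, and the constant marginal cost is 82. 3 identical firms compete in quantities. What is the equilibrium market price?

P = 84.5

Inverting demand: P = 92 − 2Q.
In a 3-firm Cournot equilibrium, symmetry and the first-order condition give q = (92 − 82)/(8) = 1.25. So Q = 3.75 and P = 84.5.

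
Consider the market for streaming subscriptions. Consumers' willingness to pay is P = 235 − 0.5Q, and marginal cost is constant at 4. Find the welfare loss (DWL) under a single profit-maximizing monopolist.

DWL = 13340.25

Under competition P = MC = 4, so Q = (235 − 4)/0.5 = 462.
A monopolist chooses Q where MR = MC. MR = 235 − Q; setting this equal to 4 gives Q = 231 and P = 119.5.
DWL is the triangle between Q = 231 and Q = 462: ½·(462 − 231)·(119.5 − 4) = 13340.25.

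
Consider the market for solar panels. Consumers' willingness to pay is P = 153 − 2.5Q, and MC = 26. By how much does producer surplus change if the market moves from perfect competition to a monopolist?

PS rises by 1612.9

Competitive firms price at marginal cost: P = 26, giving Q = 50.8.
PS = (26 − 26)·50.8 = 0.
A monopolist chooses Q where MR = MC. MR = 153 − 5Q; setting this equal to 26 gives Q = 25.4 and P = 89.5.
PS = (89.5 − 26)·25.4 = 1612.9.
Change in producer surplus: 1612.9 − 0 = 1612.9.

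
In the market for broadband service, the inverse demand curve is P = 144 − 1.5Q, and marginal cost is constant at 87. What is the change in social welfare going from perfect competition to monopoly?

Social welfare falls by 270.75

Under competition P = MC = 87, so Q = (144 − 87)/1.5 = 38.
CS = ½·(144 − 87)·38 = 1083; PS = (87 − 87)·38 = 0; TS = 1083.
A monopolist chooses Q where MR = MC. MR = 144 − 3Q; setting this equal to 87 gives Q = 19 and P = 115.5.
CS = ½·(144 − 115.5)·19 = 270.75; PS = (115.5 − 87)·19 = 541.5; TS = 812.25.
Change in social welfare: 812.25 − 1083 = −270.75.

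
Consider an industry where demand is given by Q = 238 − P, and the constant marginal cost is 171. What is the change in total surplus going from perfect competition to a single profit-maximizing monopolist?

Inverting demand: P = 238 − Q.
Perfect competition: P = MC = 171, so 238 − Q = 171 and Q = 67.
CS = ½·(238 − 171)·67 = 2244.5; PS = (171 − 171)·67 = 0; TS = 2244.5.
The monopolist equates marginal revenue to marginal cost: 238 − 2Q = 171, so Q = 33.5. From demand, P = 204.5.
CS = ½·(238 − 204.5)·33.5 = 561.125; PS = (204.5 − 171)·33.5 = 1122.25; TS = 1683.375.
Change in total surplus: 1683.375 − 2244.5 = −561.125.

TS falls by 561.125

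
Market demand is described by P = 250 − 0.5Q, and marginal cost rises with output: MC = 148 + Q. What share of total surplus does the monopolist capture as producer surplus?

PS/TS = 0.8

Monopoly sets MR = MC: 250 − Q = 148 + Q ⇒ Q = 51, P = 250 − 0.5·51 = 224.5.
CS = ½·(250 − 224.5)·51 = 650.25.
PS = P·Q − VC(Q) = 224.5·51 − (148·51 + ½·1·51²) = 2601.
Share captured = PS/TS = 2601/3251.25 = 0.8.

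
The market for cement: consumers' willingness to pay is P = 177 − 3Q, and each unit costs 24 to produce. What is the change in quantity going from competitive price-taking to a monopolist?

Q falls by 25.5

Perfect competition: P = MC = 24, so 177 − 3Q = 24 and Q = 51.
A monopolist chooses Q where MR = MC. MR = 177 − 6Q; setting this equal to 24 gives Q = 25.5 and P = 100.5.
Change in quantity: 25.5 − 51 = −25.5.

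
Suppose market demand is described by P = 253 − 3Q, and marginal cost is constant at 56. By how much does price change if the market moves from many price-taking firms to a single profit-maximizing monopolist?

Under competition P = MC = 56, so Q = (253 − 56)/3 = 197/3.
Monopoly sets MR = MC: 253 − 6Q = 56 ⇒ Q = 197/6, P = 253 − 3·197/6 = 154.5.
Change in price: 154.5 − 56 = 98.5.

P rises by 98.5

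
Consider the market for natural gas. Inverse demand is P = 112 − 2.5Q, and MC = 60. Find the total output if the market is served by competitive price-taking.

Competitive firms price at marginal cost: P = 60, giving Q = 20.8.

Q = 20.8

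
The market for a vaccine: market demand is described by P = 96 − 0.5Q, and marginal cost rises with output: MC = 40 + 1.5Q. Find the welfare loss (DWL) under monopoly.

DWL = 31.36

Competitive equilibrium sets price equal to marginal cost: 96 − 0.5Q = 40 + 1.5Q, so Q = 28 and P = 82.
The monopolist equates marginal revenue to marginal cost: 96 − Q = 40 + 1.5Q, so Q = 22.4. From demand, P = 84.8.
CS = ½·(96 − 82)·28 = 196; PS = (82·28 − 40·28 − ½·1.5·28²) = 588; TS = 784.
CS = ½·(96 − 84.8)·22.4 = 125.44; PS = (84.8·22.4 − 40·22.4 − ½·1.5·22.4²) = 627.2; TS = 752.64.
DWL = 784 − 752.64 = 31.36.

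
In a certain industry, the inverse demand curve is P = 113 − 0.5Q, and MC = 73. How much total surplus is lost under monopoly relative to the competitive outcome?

Perfect competition: P = MC = 73, so 113 − 0.5Q = 73 and Q = 80.
Monopoly sets MR = MC: 113 − Q = 73 ⇒ Q = 40, P = 113 − 0.5·40 = 93.
DWL is the triangle between Q = 40 and Q = 80: ½·(80 − 40)·(93 − 73) = 400.

DWL = 400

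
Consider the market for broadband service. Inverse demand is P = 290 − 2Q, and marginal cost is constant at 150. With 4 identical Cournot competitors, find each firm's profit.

π_i = 392

Cournot with 4 identical firms: the symmetric best-response condition is 290 − 10q = 150. Each firm produces q = 14, total output Q = 56, price P = 178.
Each firm's profit = (178 − 150)·14 = 392.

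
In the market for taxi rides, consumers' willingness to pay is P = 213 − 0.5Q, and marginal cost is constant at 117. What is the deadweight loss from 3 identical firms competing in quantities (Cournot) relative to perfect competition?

Perfect competition: P = MC = 117, so 213 − 0.5Q = 117 and Q = 192.
Cournot with 3 identical firms: the symmetric best-response condition is 213 − 2q = 117. Each firm produces q = 48, total output Q = 144, price P = 141.
DWL is the triangle between Q = 144 and Q = 192: ½·(192 − 144)·(141 − 117) = 576.

DWL = 576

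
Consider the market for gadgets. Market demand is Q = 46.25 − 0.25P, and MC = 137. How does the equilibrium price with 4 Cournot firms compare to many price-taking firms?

Inverting demand: P = 185 − 4Q.
With 4 symmetric Cournot firms, each firm's FOC gives 185 − 20q = 137, so q = 2.4, Q = 4·2.4 = 9.6, and P = 146.6.
Competitive firms price at marginal cost: P = 137, giving Q = 12.

Cournot: P = 146.6; Competition: P = 137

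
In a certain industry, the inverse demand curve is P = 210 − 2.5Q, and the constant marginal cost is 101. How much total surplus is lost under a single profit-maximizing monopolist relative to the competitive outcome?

Competitive firms price at marginal cost: P = 101, giving Q = 43.6.
A monopolist chooses Q where MR = MC. MR = 210 − 5Q; setting this equal to 101 gives Q = 21.8 and P = 155.5.
DWL is the triangle between Q = 21.8 and Q = 43.6: ½·(43.6 − 21.8)·(155.5 − 101) = 594.05.

DWL = 594.05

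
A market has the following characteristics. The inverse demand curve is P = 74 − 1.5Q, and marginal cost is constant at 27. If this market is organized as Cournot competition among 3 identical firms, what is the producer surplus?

PS = 276.125

Cournot with 3 identical firms: the symmetric best-response condition is 74 − 6q = 27. Each firm produces q = 47/6, total output Q = 23.5, price P = 38.75.
PS = (38.75 − 27)·23.5 = 276.125.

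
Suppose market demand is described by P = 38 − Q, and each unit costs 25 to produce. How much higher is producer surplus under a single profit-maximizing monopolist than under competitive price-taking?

Producer surplus rises by 42.25

Perfect competition: P = MC = 25, so 38 − Q = 25 and Q = 13.
PS = (25 − 25)·13 = 0.
Monopoly sets MR = MC: 38 − 2Q = 25 ⇒ Q = 6.5, P = 38 − 6.5 = 31.5.
PS = (31.5 − 25)·6.5 = 42.25.
Change in producer surplus: 42.25 − 0 = 42.25.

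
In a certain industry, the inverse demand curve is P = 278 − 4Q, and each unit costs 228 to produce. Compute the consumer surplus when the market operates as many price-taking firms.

Under competition P = MC = 228, so Q = (278 − 228)/4 = 12.5.
CS = ½·(278 − 228)·12.5 = 312.5.

CS = 312.5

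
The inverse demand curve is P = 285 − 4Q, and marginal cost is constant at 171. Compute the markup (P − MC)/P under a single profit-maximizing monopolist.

A monopolist chooses Q where MR = MC. MR = 285 − 8Q; setting this equal to 171 gives Q = 14.25 and P = 228.
Lerner index = (P − MC)/P = (228 − 171)/228 = 0.25.

Lerner index = 0.25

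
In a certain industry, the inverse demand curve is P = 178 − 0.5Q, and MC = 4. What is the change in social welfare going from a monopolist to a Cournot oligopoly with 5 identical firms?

The monopolist equates marginal revenue to marginal cost: 178 − Q = 4, so Q = 174. From demand, P = 91.
CS = ½·(178 − 91)·174 = 7569; PS = (91 − 4)·174 = 15138; TS = 22707.
With 5 symmetric Cournot firms, each firm's FOC gives 178 − 3q = 4, so q = 58, Q = 5·58 = 290, and P = 33.
CS = ½·(178 − 33)·290 = 21025; PS = (33 − 4)·290 = 8410; TS = 29435.
Change in social welfare: 29435 − 22707 = 6728.

TS rises by 6728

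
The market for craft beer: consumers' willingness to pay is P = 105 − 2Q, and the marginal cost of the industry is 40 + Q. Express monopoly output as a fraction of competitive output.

Q_m/Q_c = 0.6

A monopolist chooses Q where MR = MC. MR = 105 − 4Q; setting this equal to 40 + Q gives Q = 13 and P = 79.
Competitive equilibrium sets price equal to marginal cost: 105 − 2Q = 40 + Q, so Q = 65/3 and P = 185/3.
Ratio Q_m/Q_c = 13/(65/3) = 0.6.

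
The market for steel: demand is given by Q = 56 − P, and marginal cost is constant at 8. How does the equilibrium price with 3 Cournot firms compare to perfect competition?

Cournot: P = 20; Competition: P = 8

Inverting demand: P = 56 − Q.
Cournot with 3 identical firms: the symmetric best-response condition is 56 − 4q = 8. Each firm produces q = 12, total output Q = 36, price P = 20.
Perfect competition: P = MC = 8, so 56 − Q = 8 and Q = 48.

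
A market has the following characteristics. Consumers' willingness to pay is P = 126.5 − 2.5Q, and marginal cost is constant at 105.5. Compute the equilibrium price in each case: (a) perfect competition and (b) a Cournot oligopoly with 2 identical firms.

Competition: P = 105.5; Cournot: P = 112.5

Competitive firms price at marginal cost: P = 105.5, giving Q = 8.4.
In a 2-firm Cournot equilibrium, symmetry and the first-order condition give q = (126.5 − 105.5)/(7.5) = 2.8. So Q = 5.6 and P = 112.5.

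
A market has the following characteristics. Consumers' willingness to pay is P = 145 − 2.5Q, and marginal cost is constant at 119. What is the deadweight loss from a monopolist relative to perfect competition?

Perfect competition: P = MC = 119, so 145 − 2.5Q = 119 and Q = 10.4.
The monopolist equates marginal revenue to marginal cost: 145 − 5Q = 119, so Q = 5.2. From demand, P = 132.
DWL is the triangle between Q = 5.2 and Q = 10.4: ½·(10.4 − 5.2)·(132 − 119) = 33.8.

DWL = 33.8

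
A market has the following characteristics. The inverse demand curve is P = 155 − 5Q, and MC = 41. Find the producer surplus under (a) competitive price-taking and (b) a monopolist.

Competition: PS = 0; Monopoly: PS = 649.8

Under competition P = MC = 41, so Q = (155 − 41)/5 = 22.8.
PS = (41 − 41)·22.8 = 0.
The monopolist equates marginal revenue to marginal cost: 155 − 10Q = 41, so Q = 11.4. From demand, P = 98.
PS = (98 − 41)·11.4 = 649.8.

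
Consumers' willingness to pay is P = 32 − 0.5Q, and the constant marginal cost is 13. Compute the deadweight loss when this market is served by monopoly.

DWL = 90.25

Perfect competition: P = MC = 13, so 32 − 0.5Q = 13 and Q = 38.
A monopolist chooses Q where MR = MC. MR = 32 − Q; setting this equal to 13 gives Q = 19 and P = 22.5.
DWL is the triangle between Q = 19 and Q = 38: ½·(38 − 19)·(22.5 − 13) = 90.25.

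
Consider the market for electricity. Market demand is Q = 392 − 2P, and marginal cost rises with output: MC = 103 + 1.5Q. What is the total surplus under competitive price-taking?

Inverting demand: P = 196 − 0.5Q.
Competitive equilibrium sets price equal to marginal cost: 196 − 0.5Q = 103 + 1.5Q, so Q = 46.5 and P = 172.75.
CS = ½·(196 − 172.75)·46.5 = 8649/16; PS = (172.75·46.5 − 103·46.5 − ½·1.5·46.5²) = 25947/16; TS = 2162.25.

TS = 2162.25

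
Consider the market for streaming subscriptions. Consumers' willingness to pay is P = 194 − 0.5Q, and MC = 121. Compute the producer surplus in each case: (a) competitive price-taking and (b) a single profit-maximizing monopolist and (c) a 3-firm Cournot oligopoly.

Competition: PS = 0; Monopoly: PS = 2664.5; Cournot: PS = 1998.375

Under competition P = MC = 121, so Q = (194 − 121)/0.5 = 146.
PS = (121 − 121)·146 = 0.
The monopolist equates marginal revenue to marginal cost: 194 − Q = 121, so Q = 73. From demand, P = 157.5.
PS = (157.5 − 121)·73 = 2664.5.
With 3 symmetric Cournot firms, each firm's FOC gives 194 − 2q = 121, so q = 36.5, Q = 3·36.5 = 109.5, and P = 139.25.
PS = (139.25 − 121)·109.5 = 1998.375.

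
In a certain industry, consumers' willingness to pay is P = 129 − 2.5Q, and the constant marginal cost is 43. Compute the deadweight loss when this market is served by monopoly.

DWL = 369.8

Under competition P = MC = 43, so Q = (129 − 43)/2.5 = 34.4.
Monopoly sets MR = MC: 129 − 5Q = 43 ⇒ Q = 17.2, P = 129 − 2.5·17.2 = 86.
DWL is the triangle between Q = 17.2 and Q = 34.4: ½·(34.4 − 17.2)·(86 − 43) = 369.8.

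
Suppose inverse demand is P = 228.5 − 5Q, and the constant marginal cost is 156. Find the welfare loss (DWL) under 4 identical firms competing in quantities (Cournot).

DWL = 21.025

Competitive firms price at marginal cost: P = 156, giving Q = 14.5.
In a 4-firm Cournot equilibrium, symmetry and the first-order condition give q = (228.5 − 156)/(25) = 2.9. So Q = 11.6 and P = 170.5.
DWL is the triangle between Q = 11.6 and Q = 14.5: ½·(14.5 − 11.6)·(170.5 − 156) = 21.025.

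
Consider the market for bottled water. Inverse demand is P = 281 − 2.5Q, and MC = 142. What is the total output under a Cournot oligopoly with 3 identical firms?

Q = 41.7

In a 3-firm Cournot equilibrium, symmetry and the first-order condition give q = (281 − 142)/(10) = 13.9. So Q = 41.7 and P = 176.75.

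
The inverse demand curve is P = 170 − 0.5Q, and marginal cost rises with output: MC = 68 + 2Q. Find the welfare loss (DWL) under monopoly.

Under competition P = MC: 170 − 0.5Q = 68 + 2Q ⇒ Q = 40.8, P = 149.6.
Monopoly sets MR = MC: 170 − Q = 68 + 2Q ⇒ Q = 34, P = 170 − 0.5·34 = 153.
CS = ½·(170 − 149.6)·40.8 = 416.16; PS = (149.6·40.8 − 68·40.8 − ½·2·40.8²) = 1664.64; TS = 2080.8.
CS = ½·(170 − 153)·34 = 289; PS = (153·34 − 68·34 − ½·2·34²) = 1734; TS = 2023.
DWL = 2080.8 − 2023 = 57.8.

DWL = 57.8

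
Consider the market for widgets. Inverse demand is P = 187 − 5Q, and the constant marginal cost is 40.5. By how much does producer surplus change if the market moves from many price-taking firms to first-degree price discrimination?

PS rises by 2146.225

Competitive firms price at marginal cost: P = 40.5, giving Q = 29.3.
PS = (40.5 − 40.5)·29.3 = 0.
Under first-degree price discrimination the firm charges each unit its demand price and produces up to where P = MC, i.e. Q = 29.3. Consumer surplus is zero; producer surplus equals total surplus.
PS = ½·(187 − 40.5)·29.3 = 2146.225.
Change in producer surplus: 2146.225 − 0 = 2146.225.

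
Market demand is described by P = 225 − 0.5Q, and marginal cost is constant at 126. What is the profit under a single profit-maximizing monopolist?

Profit = 4900.5

The monopolist equates marginal revenue to marginal cost: 225 − Q = 126, so Q = 99. From demand, P = 175.5.
Profit = (175.5 − 126)·99 = 4900.5.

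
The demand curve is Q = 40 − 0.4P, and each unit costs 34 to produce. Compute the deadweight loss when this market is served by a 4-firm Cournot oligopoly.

Inverting demand: P = 100 − 2.5Q.
Under competition P = MC = 34, so Q = (100 − 34)/2.5 = 26.4.
With 4 symmetric Cournot firms, each firm's FOC gives 100 − 12.5q = 34, so q = 5.28, Q = 4·5.28 = 21.12, and P = 47.2.
DWL is the triangle between Q = 21.12 and Q = 26.4: ½·(26.4 − 21.12)·(47.2 − 34) = 34.848.

DWL = 34.848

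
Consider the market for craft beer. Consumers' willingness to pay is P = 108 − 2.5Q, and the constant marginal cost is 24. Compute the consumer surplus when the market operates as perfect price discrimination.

A perfectly discriminating monopolist sells every unit with P(Q) ≥ MC(Q), so output equals the competitive quantity Q = 33.6. Each buyer pays their reservation price, so CS = 0 and the firm captures all surplus.
CS = 0.

CS = 0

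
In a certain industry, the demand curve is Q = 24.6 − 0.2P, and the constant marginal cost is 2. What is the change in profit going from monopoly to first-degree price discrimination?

Profit rises by 732.05

Inverting demand: P = 123 − 5Q.
The monopolist equates marginal revenue to marginal cost: 123 − 10Q = 2, so Q = 12.1. From demand, P = 62.5.
Profit = (62.5 − 2)·12.1 = 732.05.
A perfectly discriminating monopolist sells every unit with P(Q) ≥ MC(Q), so output equals the competitive quantity Q = 24.2. Each buyer pays their reservation price, so CS = 0 and the firm captures all surplus.
PS equals the full surplus area, 1464.1. Profit = 1464.1 = 1464.1.
Change in profit: 1464.1 − 732.05 = 732.05.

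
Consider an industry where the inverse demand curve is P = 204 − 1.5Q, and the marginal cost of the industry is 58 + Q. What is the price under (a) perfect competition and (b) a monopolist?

Competition: P = 116.4; Monopoly: P = 149.25

Under competition P = MC: 204 − 1.5Q = 58 + Q ⇒ Q = 58.4, P = 116.4.
The monopolist equates marginal revenue to marginal cost: 204 − 3Q = 58 + Q, so Q = 36.5. From demand, P = 149.25.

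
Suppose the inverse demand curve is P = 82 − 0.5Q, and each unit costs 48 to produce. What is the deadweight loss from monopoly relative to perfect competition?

DWL = 289

Perfect competition: P = MC = 48, so 82 − 0.5Q = 48 and Q = 68.
The monopolist equates marginal revenue to marginal cost: 82 − Q = 48, so Q = 34. From demand, P = 65.
DWL is the triangle between Q = 34 and Q = 68: ½·(68 − 34)·(65 − 48) = 289.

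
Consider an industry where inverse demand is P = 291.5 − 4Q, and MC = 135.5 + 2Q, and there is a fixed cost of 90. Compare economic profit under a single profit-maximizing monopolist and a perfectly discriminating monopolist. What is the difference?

Monopoly sets MR = MC: 291.5 − 8Q = 135.5 + 2Q ⇒ Q = 15.6, P = 291.5 − 4·15.6 = 229.1.
Profit = 229.1·15.6 − (135.5·15.6 + ½·2·15.6²) − 90 = 1126.8.
Under first-degree price discrimination the firm charges each unit its demand price and produces up to where P = MC, i.e. Q = 26. Consumer surplus is zero; producer surplus equals total surplus.
PS equals the full surplus area, 2028. Profit = 2028 − 90 = 1938.
Change in economic profit: 1938 − 1126.8 = 811.2.

π rises by 811.2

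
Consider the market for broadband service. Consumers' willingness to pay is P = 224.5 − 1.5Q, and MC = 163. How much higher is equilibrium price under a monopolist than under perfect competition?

Under competition P = MC = 163, so Q = (224.5 − 163)/1.5 = 41.
The monopolist equates marginal revenue to marginal cost: 224.5 − 3Q = 163, so Q = 20.5. From demand, P = 193.75.
Change in equilibrium price: 193.75 − 163 = 30.75.

P rises by 30.75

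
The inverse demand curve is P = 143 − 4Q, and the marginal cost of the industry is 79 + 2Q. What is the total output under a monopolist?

Monopoly sets MR = MC: 143 − 8Q = 79 + 2Q ⇒ Q = 6.4, P = 143 − 4·6.4 = 117.4.

Q = 6.4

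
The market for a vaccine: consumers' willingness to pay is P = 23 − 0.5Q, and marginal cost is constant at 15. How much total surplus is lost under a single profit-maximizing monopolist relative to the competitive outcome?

Under competition P = MC = 15, so Q = (23 − 15)/0.5 = 16.
A monopolist chooses Q where MR = MC. MR = 23 − Q; setting this equal to 15 gives Q = 8 and P = 19.
DWL is the triangle between Q = 8 and Q = 16: ½·(16 − 8)·(19 − 15) = 16.

DWL = 16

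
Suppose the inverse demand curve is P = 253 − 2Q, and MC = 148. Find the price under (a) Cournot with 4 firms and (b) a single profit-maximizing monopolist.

Cournot: P = 169; Monopoly: P = 200.5

In a 4-firm Cournot equilibrium, symmetry and the first-order condition give q = (253 − 148)/(10) = 10.5. So Q = 42 and P = 169.
The monopolist equates marginal revenue to marginal cost: 253 − 4Q = 148, so Q = 26.25. From demand, P = 200.5.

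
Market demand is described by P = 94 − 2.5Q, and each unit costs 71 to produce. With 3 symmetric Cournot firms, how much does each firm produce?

q_i = 2.3

Cournot with 3 identical firms: the symmetric best-response condition is 94 − 10q = 71. Each firm produces q = 2.3, total output Q = 6.9, price P = 76.75.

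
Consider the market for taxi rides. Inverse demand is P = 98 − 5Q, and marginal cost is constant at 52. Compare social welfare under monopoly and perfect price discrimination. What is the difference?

Monopoly sets MR = MC: 98 − 10Q = 52 ⇒ Q = 4.6, P = 98 − 5·4.6 = 75.
CS = ½·(98 − 75)·4.6 = 52.9; PS = (75 − 52)·4.6 = 105.8; TS = 158.7.
A perfectly discriminating monopolist sells every unit with P(Q) ≥ MC(Q), so output equals the competitive quantity Q = 9.2. Each buyer pays their reservation price, so CS = 0 and the firm captures all surplus.
TS = 211.6 (equal to competitive TS).
Change in social welfare: 211.6 − 158.7 = 52.9.

Social welfare rises by 52.9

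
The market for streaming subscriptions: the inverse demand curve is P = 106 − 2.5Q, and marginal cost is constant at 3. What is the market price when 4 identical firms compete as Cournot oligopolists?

P = 23.6

Cournot with 4 identical firms: the symmetric best-response condition is 106 − 12.5q = 3. Each firm produces q = 8.24, total output Q = 32.96, price P = 23.6.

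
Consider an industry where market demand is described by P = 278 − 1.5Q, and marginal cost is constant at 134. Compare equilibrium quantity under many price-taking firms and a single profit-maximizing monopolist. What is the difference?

Under competition P = MC = 134, so Q = (278 − 134)/1.5 = 96.
A monopolist chooses Q where MR = MC. MR = 278 − 3Q; setting this equal to 134 gives Q = 48 and P = 206.
Change in equilibrium quantity: 48 − 96 = −48.

Equilibrium quantity falls by 48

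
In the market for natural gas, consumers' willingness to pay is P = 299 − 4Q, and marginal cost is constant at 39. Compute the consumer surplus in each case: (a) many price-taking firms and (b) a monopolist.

Competition: CS = 8450; Monopoly: CS = 2112.5

Perfect competition: P = MC = 39, so 299 − 4Q = 39 and Q = 65.
CS = ½·(299 − 39)·65 = 8450.
The monopolist equates marginal revenue to marginal cost: 299 − 8Q = 39, so Q = 32.5. From demand, P = 169.
CS = ½·(299 − 169)·32.5 = 2112.5.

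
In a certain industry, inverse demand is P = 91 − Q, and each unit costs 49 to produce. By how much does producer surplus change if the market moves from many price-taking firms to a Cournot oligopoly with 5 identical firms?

Perfect competition: P = MC = 49, so 91 − Q = 49 and Q = 42.
PS = (49 − 49)·42 = 0.
Cournot with 5 identical firms: the symmetric best-response condition is 91 − 6q = 49. Each firm produces q = 7, total output Q = 35, price P = 56.
PS = (56 − 49)·35 = 245.
Change in producer surplus: 245 − 0 = 245.

Producer surplus rises by 245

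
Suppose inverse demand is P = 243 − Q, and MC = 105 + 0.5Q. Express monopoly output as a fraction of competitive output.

Q_m/Q_c = 0.6

A monopolist chooses Q where MR = MC. MR = 243 − 2Q; setting this equal to 105 + 0.5Q gives Q = 55.2 and P = 187.8.
Under competition P = MC: 243 − Q = 105 + 0.5Q ⇒ Q = 92, P = 151.
Ratio Q_m/Q_c = 55.2/92 = 0.6.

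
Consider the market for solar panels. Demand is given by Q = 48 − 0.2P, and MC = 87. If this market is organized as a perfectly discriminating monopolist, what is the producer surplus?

PS = 2340.9

Inverting demand: P = 240 − 5Q.
With perfect price discrimination, output is the efficient level Q = 30.6 (where demand meets MC), but every buyer pays their willingness to pay: CS = 0 and PS = total surplus.
PS = ½·(240 − 87)·30.6 = 2340.9.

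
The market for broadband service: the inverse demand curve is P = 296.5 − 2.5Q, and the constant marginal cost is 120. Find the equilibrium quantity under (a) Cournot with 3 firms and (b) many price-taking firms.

Cournot: Q = 52.95; Competition: Q = 70.6

Cournot with 3 identical firms: the symmetric best-response condition is 296.5 − 10q = 120. Each firm produces q = 17.65, total output Q = 52.95, price P = 164.125.
Under competition P = MC = 120, so Q = (296.5 − 120)/2.5 = 70.6.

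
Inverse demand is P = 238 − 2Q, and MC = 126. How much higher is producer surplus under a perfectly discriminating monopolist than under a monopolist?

PS rises by 1568

Monopoly sets MR = MC: 238 − 4Q = 126 ⇒ Q = 28, P = 238 − 2·28 = 182.
PS = (182 − 126)·28 = 1568.
With perfect price discrimination, output is the efficient level Q = 56 (where demand meets MC), but every buyer pays their willingness to pay: CS = 0 and PS = total surplus.
PS = ½·(238 − 126)·56 = 3136.
Change in producer surplus: 3136 − 1568 = 1568.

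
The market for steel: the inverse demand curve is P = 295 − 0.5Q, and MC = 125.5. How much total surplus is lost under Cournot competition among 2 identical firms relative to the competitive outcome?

DWL = 3192.25

Under competition P = MC = 125.5, so Q = (295 − 125.5)/0.5 = 339.
Cournot with 2 identical firms: the symmetric best-response condition is 295 − 1.5q = 125.5. Each firm produces q = 113, total output Q = 226, price P = 182.
DWL is the triangle between Q = 226 and Q = 339: ½·(339 − 226)·(182 − 125.5) = 3192.25.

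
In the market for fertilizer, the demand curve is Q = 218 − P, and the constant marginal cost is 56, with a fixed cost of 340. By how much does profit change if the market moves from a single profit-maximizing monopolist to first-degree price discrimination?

π rises by 6561

Inverting demand: P = 218 − Q.
Monopoly sets MR = MC: 218 − 2Q = 56 ⇒ Q = 81, P = 218 − 81 = 137.
Profit = (137 − 56)·81 − 340 = 6221.
With perfect price discrimination, output is the efficient level Q = 162 (where demand meets MC), but every buyer pays their willingness to pay: CS = 0 and PS = total surplus.
PS equals the full surplus area, 13122. Profit = 13122 − 340 = 12782.
Change in profit: 12782 − 6221 = 6561.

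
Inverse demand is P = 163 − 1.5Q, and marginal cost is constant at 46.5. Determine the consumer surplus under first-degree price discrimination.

CS = 0

Under first-degree price discrimination the firm charges each unit its demand price and produces up to where P = MC, i.e. Q = 233/3. Consumer surplus is zero; producer surplus equals total surplus.
CS = 0.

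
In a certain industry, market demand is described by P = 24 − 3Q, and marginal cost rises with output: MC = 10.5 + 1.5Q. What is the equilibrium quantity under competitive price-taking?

Q = 3

Competitive equilibrium sets price equal to marginal cost: 24 − 3Q = 10.5 + 1.5Q, so Q = 3 and P = 15.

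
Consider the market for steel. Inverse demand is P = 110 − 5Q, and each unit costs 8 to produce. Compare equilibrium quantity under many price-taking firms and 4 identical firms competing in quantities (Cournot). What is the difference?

Equilibrium quantity falls by 4.08

Perfect competition: P = MC = 8, so 110 − 5Q = 8 and Q = 20.4.
In a 4-firm Cournot equilibrium, symmetry and the first-order condition give q = (110 − 8)/(25) = 4.08. So Q = 16.32 and P = 28.4.
Change in equilibrium quantity: 16.32 − 20.4 = −4.08.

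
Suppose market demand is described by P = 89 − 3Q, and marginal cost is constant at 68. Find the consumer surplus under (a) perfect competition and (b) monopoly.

Under competition P = MC = 68, so Q = (89 − 68)/3 = 7.
CS = ½·(89 − 68)·7 = 73.5.
A monopolist chooses Q where MR = MC. MR = 89 − 6Q; setting this equal to 68 gives Q = 3.5 and P = 78.5.
CS = ½·(89 − 78.5)·3.5 = 18.375.

Competition: CS = 73.5; Monopoly: CS = 18.375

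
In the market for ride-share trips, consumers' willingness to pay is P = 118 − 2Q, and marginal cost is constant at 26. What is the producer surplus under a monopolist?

The monopolist equates marginal revenue to marginal cost: 118 − 4Q = 26, so Q = 23. From demand, P = 72.
PS = (72 − 26)·23 = 1058.

PS = 1058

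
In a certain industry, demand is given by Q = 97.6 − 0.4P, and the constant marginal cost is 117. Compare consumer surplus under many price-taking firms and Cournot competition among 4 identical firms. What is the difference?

Consumer surplus falls by 1161.288

Inverting demand: P = 244 − 2.5Q.
Perfect competition: P = MC = 117, so 244 − 2.5Q = 117 and Q = 50.8.
CS = ½·(244 − 117)·50.8 = 3225.8.
Cournot with 4 identical firms: the symmetric best-response condition is 244 − 12.5q = 117. Each firm produces q = 10.16, total output Q = 40.64, price P = 142.4.
CS = ½·(244 − 142.4)·40.64 = 2064.512.
Change in consumer surplus: 2064.512 − 3225.8 = −1161.288.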